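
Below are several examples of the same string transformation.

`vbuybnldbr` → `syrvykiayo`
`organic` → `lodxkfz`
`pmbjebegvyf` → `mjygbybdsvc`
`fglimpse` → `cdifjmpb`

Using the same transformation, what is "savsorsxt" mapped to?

pxsplopuq

Rule — shift every letter 3 places backward in the alphabet (wrapping around).
On "savsorsxt" that produces "pxsplopuq".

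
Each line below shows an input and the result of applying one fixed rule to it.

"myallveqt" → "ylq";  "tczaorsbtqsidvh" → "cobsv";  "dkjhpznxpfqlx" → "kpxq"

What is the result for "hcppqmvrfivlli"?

cqrvi

The pattern: keep one character in every 3, starting at position 2 (positions 2nd, 5th, 8th, ...).
On "hcppqmvrfivlli" that produces "cqrvi".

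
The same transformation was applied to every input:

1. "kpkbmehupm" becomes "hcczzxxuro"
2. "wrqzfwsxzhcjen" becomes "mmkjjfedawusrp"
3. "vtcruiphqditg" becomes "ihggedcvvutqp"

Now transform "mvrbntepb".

Rule — sort the characters into reverse alphabetical order, then shift every letter 13 places forward in the alphabet (wrapping around) — i.e. ROT13.
On "mvrbntepb": the first step gives "vtrpnmebb", and the second then gives "igecazroo".

igecazroo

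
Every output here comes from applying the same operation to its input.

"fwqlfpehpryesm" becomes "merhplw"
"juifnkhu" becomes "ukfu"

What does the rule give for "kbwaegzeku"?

The transformation: reverse the string, then keep every other character starting from the first (positions 1st, 3rd, 5th, ...).
Doing the same to "kbwaegzeku": "uegab".
(Check on "juifnkhu": → "uhknfiuj" → "ukfu" ✓)

uegab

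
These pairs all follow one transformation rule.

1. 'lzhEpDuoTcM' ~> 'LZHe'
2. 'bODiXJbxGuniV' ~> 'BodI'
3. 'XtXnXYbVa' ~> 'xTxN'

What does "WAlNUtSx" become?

waLn

Each output is the input with this applied: flip the case of every letter, then keep only the first 4 characters.
On "WAlNUtSx": the first step gives "waLnuTsX", and the second then gives "waLn".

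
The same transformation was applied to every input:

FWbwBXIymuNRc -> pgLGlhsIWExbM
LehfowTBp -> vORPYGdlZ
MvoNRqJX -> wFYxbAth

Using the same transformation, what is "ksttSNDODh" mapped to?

The transformation: flip the case of every letter, then shift every letter 10 places forward in the alphabet (wrapping around).
Applying both steps to "ksttSNDODh": "KSTTsndodH", then "UCDDcxnynR".

UCDDcxnynR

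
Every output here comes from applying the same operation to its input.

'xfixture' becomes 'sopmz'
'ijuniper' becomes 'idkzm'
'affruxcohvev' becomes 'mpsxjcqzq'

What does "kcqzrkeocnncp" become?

umfzjxiixk

Rule — delete the first 3 characters, then shift every letter 5 places backward in the alphabet (wrapping around).
"kcqzrkeocnncp" → "zrkeocnncp" → "umfzjxiixk".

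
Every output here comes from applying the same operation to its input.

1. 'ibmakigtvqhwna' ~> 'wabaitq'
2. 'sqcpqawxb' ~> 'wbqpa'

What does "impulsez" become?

szmu

The pattern: move the last 3 characters to the front (rotate right by 3), then keep every other character starting from the first (positions 1st, 3rd, 5th, ...).
For "impulsez", step one produces "sezimpul"; step two turns that into "szmu".
(Check on "sqcpqawxb": → "wxbsqcpqa" → "wbqpa" ✓)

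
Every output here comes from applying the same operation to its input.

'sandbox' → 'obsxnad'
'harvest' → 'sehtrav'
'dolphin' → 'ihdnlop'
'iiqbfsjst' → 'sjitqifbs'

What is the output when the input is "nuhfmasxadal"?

The rule is to move the last 3 characters to the front (rotate right by 3), then swap each adjacent pair of characters (1↔2, 3↔4, ...).
On "nuhfmasxadal": the first step gives "dalnuhfmasxa", and the second then gives "adnlhumfsaax".

adnlhumfsaax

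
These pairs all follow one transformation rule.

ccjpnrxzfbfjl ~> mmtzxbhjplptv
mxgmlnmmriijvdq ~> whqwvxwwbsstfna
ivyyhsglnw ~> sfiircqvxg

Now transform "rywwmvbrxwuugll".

biggwflbhgeeqvv

In each case the input is transformed by: shift every letter 10 places forward in the alphabet (wrapping around).
Applying that to "rywwmvbrxwuugll" gives "biggwflbhgeeqvv".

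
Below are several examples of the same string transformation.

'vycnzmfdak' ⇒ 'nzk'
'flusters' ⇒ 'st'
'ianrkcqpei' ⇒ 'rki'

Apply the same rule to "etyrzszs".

What's happening: swap each adjacent pair of characters (1↔2, 3↔4, ...), then keep one character in every 3, starting at position 3 (positions 3rd, 6th, 9th, ...).
Working it through for "etyrzszs": intermediate "teryszsz", final "rz".

rz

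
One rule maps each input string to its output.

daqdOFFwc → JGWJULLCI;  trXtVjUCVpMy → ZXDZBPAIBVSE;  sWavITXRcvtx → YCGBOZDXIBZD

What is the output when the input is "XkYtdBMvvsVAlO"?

DQEZJHSBBYBGRU

Each output is the input with this applied: shift every letter 6 places forward in the alphabet (wrapping around), then convert every letter to uppercase.
Applying that to "XkYtdBMvvsVAlO" gives "DQEZJHSBBYBGRU".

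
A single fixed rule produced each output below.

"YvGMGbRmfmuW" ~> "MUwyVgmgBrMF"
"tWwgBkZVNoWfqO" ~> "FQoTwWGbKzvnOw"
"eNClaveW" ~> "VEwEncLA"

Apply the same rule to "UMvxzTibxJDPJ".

In each case the input is transformed by: move the last 3 characters to the front (rotate right by 3), then flip the case of every letter.
Starting from "UMvxzTibxJDPJ": after the first operation, "DPJUMvxzTibxJ"; after the second, "dpjumVXZtIBXj".

dpjumVXZtIBXj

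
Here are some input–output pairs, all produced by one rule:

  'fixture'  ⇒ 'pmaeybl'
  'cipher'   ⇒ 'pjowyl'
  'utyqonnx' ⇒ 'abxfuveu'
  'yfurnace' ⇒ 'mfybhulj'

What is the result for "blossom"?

sizvvzt

Each output is the input with this applied: swap each adjacent pair of characters (1↔2, 3↔4, ...), then shift every letter 7 places forward in the alphabet (wrapping around).
Working it through for "blossom": intermediate "lbsoosm", final "sizvvzt".
(Check on "fixture": → "iftxrue" → "pmaeybl" ✓)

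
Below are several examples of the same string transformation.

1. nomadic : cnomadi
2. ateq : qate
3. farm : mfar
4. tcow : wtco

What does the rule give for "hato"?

ohat

Each output is the input with this applied: move the last character to the front.
For "hato" the result is "ohat".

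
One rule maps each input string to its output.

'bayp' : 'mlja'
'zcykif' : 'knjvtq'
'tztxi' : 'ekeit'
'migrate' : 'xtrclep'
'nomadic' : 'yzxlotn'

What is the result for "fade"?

qlop

The rule is to shift every letter 11 places forward in the alphabet (wrapping around).
Doing the same to "fade": "qlop".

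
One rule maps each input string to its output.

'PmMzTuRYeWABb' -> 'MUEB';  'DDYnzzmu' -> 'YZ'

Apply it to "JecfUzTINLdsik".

CZNS

Looking at the pairs, the operation is to keep one character in every 3, starting at position 3 (positions 3rd, 6th, 9th, ...), then convert every letter to uppercase.
"JecfUzTINLdsik" → "czNs" → "CZNS".
(Check on "PmMzTuRYeWABb": → "MueB" → "MUEB" ✓)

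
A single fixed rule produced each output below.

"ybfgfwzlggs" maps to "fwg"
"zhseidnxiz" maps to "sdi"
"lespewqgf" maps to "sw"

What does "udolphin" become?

oh

Looking at the pairs, the operation is to delete the last character, then keep one character in every 3, starting at position 3 (positions 3rd, 6th, 9th, ...).
On "udolphin" that produces "oh".
(Check on "ybfgfwzlggs": → "ybfgfwzlgg" → "fwg" ✓)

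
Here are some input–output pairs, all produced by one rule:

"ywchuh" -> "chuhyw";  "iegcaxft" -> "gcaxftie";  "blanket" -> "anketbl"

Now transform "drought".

oughtdr

The pattern: move the first 2 characters to the end (rotate left by 2).
For "drought" the result is "oughtdr".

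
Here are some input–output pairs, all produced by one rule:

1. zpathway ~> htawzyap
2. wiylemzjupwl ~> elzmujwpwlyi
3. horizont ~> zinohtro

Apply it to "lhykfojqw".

fkjowqhly

Looking at the pairs, the operation is to move the first 3 characters to the end (rotate left by 3), then swap each adjacent pair of characters (1↔2, 3↔4, ...).
On "lhykfojqw": the first step gives "kfojqwlhy", and the second then gives "fkjowqhly".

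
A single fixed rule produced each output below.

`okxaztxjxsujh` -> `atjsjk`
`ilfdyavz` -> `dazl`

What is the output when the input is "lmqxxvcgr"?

xvgm

The transformation: keep every other character starting from the second (positions 2nd, 4th, 6th, ...), then move the first character to the end.
Working it through for "lmqxxvcgr": intermediate "mxvg", final "xvgm".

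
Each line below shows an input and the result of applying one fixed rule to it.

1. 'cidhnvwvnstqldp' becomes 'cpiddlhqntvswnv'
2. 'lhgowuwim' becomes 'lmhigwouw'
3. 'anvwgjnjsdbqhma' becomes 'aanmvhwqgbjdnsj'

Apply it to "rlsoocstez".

In each case the input is transformed by: take characters alternately from the front and the back (1st, last, 2nd, 2nd-last, ...).
On "rlsoocstez" that produces "rzlestosoc".

rzlestosoc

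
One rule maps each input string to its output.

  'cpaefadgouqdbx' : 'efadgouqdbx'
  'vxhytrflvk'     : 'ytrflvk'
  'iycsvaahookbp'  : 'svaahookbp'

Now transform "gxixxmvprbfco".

xxmvprbfco

Looking at the pairs, the operation is to delete the first 3 characters.
Doing the same to "gxixxmvprbfco": "xxmvprbfco".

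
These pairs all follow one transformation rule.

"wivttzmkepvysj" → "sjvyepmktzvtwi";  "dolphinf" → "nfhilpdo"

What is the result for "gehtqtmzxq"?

xqmzqthtge

What's happening: swap each adjacent pair of characters (1↔2, 3↔4, ...), then reverse the string.
Starting from "gehtqtmzxq": after the first operation, "egthtqzmqx"; after the second, "xqmzqthtge".
(Check on "dolphinf": → "odplihfn" → "nfhilpdo" ✓)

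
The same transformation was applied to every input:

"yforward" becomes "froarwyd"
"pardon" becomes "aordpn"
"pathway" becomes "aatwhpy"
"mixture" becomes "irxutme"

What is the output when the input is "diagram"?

iaargdm

Each output is the input with this applied: take characters alternately from the front and the back (1st, last, 2nd, 2nd-last, ...), then move the first 2 characters to the end (rotate left by 2).
On "diagram": the first step gives "dmiaarg", and the second then gives "iaargdm".
(Check on "yforward": → "ydfroarw" → "froarwyd" ✓)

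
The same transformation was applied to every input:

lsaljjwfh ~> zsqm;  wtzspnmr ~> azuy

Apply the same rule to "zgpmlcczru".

ntjgb

Looking at the pairs, the operation is to shift every letter 7 places forward in the alphabet (wrapping around), then keep every other character starting from the second (positions 2nd, 4th, 6th, ...).
Starting from "zgpmlcczru": after the first operation, "gnwtsjjgyb"; after the second, "ntjgb".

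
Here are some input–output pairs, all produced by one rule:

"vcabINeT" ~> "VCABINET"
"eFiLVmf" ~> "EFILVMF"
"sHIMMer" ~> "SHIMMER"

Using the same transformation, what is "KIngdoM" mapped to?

KINGDOM

The transformation: convert every letter to uppercase.
Applying that to "KIngdoM" gives "KINGDOM".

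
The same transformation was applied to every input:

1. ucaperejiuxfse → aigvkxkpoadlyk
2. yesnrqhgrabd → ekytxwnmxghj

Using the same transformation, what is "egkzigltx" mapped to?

kmqfomrzd

Looking at the pairs, the operation is to shift every letter 6 places forward in the alphabet (wrapping around).
Applying that to "egkzigltx" gives "kmqfomrzd".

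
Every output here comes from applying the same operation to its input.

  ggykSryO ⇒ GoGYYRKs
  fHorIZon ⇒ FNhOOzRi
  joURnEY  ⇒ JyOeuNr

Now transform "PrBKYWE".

peRwbyk

Each output is the input with this applied: flip the case of every letter, then take characters alternately from the front and the back (1st, last, 2nd, 2nd-last, ...).
So "PrBKYWE" becomes "peRwbyk".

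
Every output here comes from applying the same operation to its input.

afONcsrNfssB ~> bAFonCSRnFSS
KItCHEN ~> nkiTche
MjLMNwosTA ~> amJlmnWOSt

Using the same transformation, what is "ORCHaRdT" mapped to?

What's happening: move the last character to the front, then flip the case of every letter.
Applying both steps to "ORCHaRdT": "TORCHaRd", then "torchArD".
(Check on "KItCHEN": → "NKItCHE" → "nkiTche" ✓)

torchArD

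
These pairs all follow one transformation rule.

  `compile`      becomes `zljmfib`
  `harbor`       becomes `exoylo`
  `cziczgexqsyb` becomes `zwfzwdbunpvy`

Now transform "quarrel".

Rule — shift every letter 3 places backward in the alphabet (wrapping around).
For "quarrel" the result is "nrxoobi".

nrxoobi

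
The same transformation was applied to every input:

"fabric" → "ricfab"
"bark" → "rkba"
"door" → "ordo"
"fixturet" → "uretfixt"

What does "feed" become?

edfe

Looking at the pairs, the operation is to swap the front and back halves of the string.
So "feed" becomes "edfe".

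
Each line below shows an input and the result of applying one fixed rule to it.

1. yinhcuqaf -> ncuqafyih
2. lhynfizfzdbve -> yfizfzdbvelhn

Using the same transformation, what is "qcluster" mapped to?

lsterqcu

Each output is the input with this applied: move the first 3 characters to the end (rotate left by 3), then swap the first and last characters.
Applying both steps to "qcluster": "usterqcl", then "lsterqcu".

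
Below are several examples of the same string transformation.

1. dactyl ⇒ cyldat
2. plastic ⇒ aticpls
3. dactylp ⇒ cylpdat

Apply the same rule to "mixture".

xuremit

What's happening: move the first 3 characters to the end (rotate left by 3), then swap the first and last characters.
"mixture" → "turemix" → "xuremit".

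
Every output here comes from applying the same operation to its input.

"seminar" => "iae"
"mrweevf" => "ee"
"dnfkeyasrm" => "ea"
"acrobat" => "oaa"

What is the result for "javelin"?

The pattern: move the first 2 characters to the end (rotate left by 2), then keep only the vowels.
Starting from "javelin": after the first operation, "velinja"; after the second, "eia".

eia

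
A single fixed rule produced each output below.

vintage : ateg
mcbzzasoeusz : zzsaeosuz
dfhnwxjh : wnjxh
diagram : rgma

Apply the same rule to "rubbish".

Each output is the input with this applied: delete the first 3 characters, then swap each adjacent pair of characters (1↔2, 3↔4, ...).
On "rubbish": the first step gives "bish", and the second then gives "ibhs".

ibhs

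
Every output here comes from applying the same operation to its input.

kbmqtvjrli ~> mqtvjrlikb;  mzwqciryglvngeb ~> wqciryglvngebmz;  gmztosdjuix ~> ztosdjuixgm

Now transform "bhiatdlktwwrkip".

iatdlktwwrkipbh

The rule is to move the first 2 characters to the end (rotate left by 2).
For "bhiatdlktwwrkip" the result is "iatdlktwwrkipbh".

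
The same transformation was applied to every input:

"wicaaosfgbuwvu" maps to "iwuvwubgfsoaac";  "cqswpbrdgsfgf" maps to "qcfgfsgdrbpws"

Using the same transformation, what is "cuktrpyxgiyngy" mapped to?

ucygnyigxyprtk

In each case the input is transformed by: reverse the string, then move the last 2 characters to the front (rotate right by 2).
On "cuktrpyxgiyngy": the first step gives "ygnyigxyprtkuc", and the second then gives "ucygnyigxyprtk".
(Check on "wicaaosfgbuwvu": → "uvwubgfsoaaciw" → "iwuvwubgfsoaac" ✓)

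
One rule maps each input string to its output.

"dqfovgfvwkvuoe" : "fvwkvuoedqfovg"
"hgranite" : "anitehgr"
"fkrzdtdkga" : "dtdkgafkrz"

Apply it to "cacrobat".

What's happening: swap the front and back halves of the string, then move the last character to the front.
Applying both steps to "cacrobat": "obatcacr", then "robatcac".

robatcac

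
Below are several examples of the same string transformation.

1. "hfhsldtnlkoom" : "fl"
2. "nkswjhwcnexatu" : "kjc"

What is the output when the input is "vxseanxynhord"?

xa

In each case the input is transformed by: keep one character in every 3, starting at position 2 (positions 2nd, 5th, 8th, ...), then delete the last 2 characters.
For "vxseanxynhord", step one produces "xayo"; step two turns that into "xa".
(Check on "hfhsldtnlkoom": → "flno" → "fl" ✓)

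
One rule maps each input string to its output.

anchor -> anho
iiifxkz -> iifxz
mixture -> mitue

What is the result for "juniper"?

juipr

What's happening: double every character, then keep one character in every 3, starting at position 1 (positions 1st, 4th, 7th, ...).
Applying that to "juniper" gives "juipr".
(Check on "iiifxkz": → "iiiiiiffxxkkzz" → "iifxz" ✓)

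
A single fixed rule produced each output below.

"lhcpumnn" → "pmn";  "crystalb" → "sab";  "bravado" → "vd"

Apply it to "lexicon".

io

What's happening: keep every other character starting from the second (positions 2nd, 4th, 6th, ...), then delete the first character.
Doing the same to "lexicon": "io".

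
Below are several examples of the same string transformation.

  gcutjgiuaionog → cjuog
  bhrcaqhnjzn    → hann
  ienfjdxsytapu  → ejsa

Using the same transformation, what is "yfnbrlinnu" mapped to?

Looking at the pairs, the operation is to keep one character in every 3, starting at position 2 (positions 2nd, 5th, 8th, ...).
For "yfnbrlinnu" the result is "frn".

frn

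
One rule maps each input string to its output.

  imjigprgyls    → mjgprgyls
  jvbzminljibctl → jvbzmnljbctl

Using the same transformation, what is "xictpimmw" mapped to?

In each case the input is transformed by: remove every "i".
For "xictpimmw" the result is "xctpmmw".

xctpmmw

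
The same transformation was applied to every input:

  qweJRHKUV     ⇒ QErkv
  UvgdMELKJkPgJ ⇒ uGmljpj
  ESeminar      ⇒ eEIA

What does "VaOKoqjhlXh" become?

voOJLH

The rule is to keep every other character starting from the first (positions 1st, 3rd, 5th, ...), then flip the case of every letter.
For "VaOKoqjhlXh" the result is "voOJLH".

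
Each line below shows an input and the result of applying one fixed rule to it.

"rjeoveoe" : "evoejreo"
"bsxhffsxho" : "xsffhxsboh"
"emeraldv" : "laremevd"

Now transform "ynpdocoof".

ocodpnyfo

The pattern: reverse the string, then move the first 2 characters to the end (rotate left by 2).
Working it through for "ynpdocoof": intermediate "foocodpny", final "ocodpnyfo".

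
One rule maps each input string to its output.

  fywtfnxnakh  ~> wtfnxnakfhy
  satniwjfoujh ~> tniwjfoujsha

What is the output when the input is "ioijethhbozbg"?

Rule — swap the first and last characters, then move the first 2 characters to the end (rotate left by 2).
Applying both steps to "ioijethhbozbg": "goijethhbozbi", then "ijethhbozbigo".

ijethhbozbigo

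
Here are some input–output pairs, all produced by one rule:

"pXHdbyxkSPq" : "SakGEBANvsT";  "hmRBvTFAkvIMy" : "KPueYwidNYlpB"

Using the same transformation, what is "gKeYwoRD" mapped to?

In each case the input is transformed by: shift every letter 3 places forward in the alphabet (wrapping around), then flip the case of every letter.
Applying both steps to "gKeYwoRD": "jNhBzrUG", then "JnHbZRug".

JnHbZRug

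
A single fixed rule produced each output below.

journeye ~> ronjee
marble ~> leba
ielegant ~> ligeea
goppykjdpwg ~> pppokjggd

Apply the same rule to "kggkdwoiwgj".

Looking at the pairs, the operation is to sort the characters into reverse alphabetical order, then delete the first 2 characters.
Starting from "kggkdwoiwgj": after the first operation, "wwokkjigggd"; after the second, "okkjigggd".

okkjigggd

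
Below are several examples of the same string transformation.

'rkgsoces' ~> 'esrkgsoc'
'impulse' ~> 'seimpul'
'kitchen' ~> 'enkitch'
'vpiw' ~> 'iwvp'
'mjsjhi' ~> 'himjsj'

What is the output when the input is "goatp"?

tpgoa

Each output is the input with this applied: move the last 2 characters to the front (rotate right by 2).
So "goatp" becomes "tpgoa".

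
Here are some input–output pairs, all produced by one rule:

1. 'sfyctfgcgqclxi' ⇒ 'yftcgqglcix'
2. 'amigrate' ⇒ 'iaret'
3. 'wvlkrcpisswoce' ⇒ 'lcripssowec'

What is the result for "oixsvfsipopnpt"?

The rule is to swap each adjacent pair of characters (1↔2, 3↔4, ...), then delete the first 3 characters.
For "oixsvfsipopnpt" the result is "xfvisopnptp".

xfvisopnptp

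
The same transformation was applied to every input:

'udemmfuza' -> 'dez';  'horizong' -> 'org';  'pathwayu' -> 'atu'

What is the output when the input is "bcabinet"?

cat

Each output is the input with this applied: swap each adjacent pair of characters (1↔2, 3↔4, ...), then keep one character in every 3, starting at position 1 (positions 1st, 4th, 7th, ...).
Applying both steps to "bcabinet": "cbbanite", then "cat".
(Check on "horizong": → "ohirozgn" → "org" ✓)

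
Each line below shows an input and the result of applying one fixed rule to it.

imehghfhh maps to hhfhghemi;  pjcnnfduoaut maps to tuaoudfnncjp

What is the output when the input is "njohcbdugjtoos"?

The pattern: reverse the string.
For "njohcbdugjtoos" the result is "sootjgudbchojn".

sootjgudbchojn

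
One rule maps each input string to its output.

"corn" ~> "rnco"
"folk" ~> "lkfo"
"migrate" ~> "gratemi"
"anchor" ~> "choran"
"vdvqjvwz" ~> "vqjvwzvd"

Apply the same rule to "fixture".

xturefi

Each output is the input with this applied: move the first 2 characters to the end (rotate left by 2).
So "fixture" becomes "xturefi".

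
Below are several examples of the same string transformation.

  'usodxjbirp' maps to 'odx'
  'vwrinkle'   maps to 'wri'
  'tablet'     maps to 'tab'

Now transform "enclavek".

The transformation: swap the front and back halves of the string, then keep only the last 3 characters.
So "enclavek" becomes "ncl".
(Check on "tablet": → "lettab" → "tab" ✓)

ncl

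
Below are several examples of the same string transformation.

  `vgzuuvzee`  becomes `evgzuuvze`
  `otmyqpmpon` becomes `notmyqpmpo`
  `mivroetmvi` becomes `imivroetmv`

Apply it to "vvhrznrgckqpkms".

svvhrznrgckqpkm

The transformation: move the last character to the front.
Doing the same to "vvhrznrgckqpkms": "svvhrznrgckqpkm".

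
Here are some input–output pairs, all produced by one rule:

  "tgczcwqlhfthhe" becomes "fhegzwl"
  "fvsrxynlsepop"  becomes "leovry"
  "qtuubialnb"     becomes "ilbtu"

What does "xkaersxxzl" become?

sxlke

The transformation: keep every other character starting from the second (positions 2nd, 4th, 6th, ...), then move the last 3 characters to the front (rotate right by 3).
So "xkaersxxzl" becomes "sxlke".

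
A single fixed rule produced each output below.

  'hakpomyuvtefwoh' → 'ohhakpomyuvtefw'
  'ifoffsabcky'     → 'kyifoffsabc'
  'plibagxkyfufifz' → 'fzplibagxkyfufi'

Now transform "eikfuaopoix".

Rule — move the last 2 characters to the front (rotate right by 2).
For "eikfuaopoix" the result is "ixeikfuaopo".

ixeikfuaopo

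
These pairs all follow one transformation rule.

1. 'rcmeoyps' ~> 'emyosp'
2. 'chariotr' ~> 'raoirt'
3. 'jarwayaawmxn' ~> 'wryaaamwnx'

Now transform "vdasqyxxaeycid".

Rule — delete the first 2 characters, then swap each adjacent pair of characters (1↔2, 3↔4, ...).
Working it through for "vdasqyxxaeycid": intermediate "asqyxxaeycid", final "sayqxxeacydi".

sayqxxeacydi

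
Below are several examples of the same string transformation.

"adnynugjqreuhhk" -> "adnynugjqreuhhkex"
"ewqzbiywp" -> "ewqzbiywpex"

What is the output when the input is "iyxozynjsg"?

What's happening: append "ex".
Doing the same to "iyxozynjsg": "iyxozynjsgex".

iyxozynjsgex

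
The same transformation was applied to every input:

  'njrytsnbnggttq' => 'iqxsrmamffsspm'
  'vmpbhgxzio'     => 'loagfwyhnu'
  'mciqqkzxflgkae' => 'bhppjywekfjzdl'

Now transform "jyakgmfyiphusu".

xzjflexhogtrti

In each case the input is transformed by: move the first character to the end, then shift every letter 1 place backward in the alphabet (wrapping around).
Applying both steps to "jyakgmfyiphusu": "yakgmfyiphusuj", then "xzjflexhogtrti".
(Check on "njrytsnbnggttq": → "jrytsnbnggttqn" → "iqxsrmamffsspm" ✓)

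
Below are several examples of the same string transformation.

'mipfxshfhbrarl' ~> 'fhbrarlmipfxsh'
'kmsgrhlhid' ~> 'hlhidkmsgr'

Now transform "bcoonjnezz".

Looking at the pairs, the operation is to swap the front and back halves of the string.
Doing the same to "bcoonjnezz": "jnezzbcoon".

jnezzbcoon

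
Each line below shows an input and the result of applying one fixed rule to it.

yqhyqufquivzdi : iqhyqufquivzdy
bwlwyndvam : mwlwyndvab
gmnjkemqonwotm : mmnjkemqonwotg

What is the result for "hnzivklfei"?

inzivklfeh

What's happening: swap the first and last characters.
On "hnzivklfei" that produces "inzivklfeh".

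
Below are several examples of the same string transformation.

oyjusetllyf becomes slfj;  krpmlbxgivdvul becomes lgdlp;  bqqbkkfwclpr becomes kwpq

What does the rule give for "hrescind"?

cde

Each output is the input with this applied: move the first 3 characters to the end (rotate left by 3), then keep one character in every 3, starting at position 2 (positions 2nd, 5th, 8th, ...).
Working it through for "hrescind": intermediate "scindhre", final "cde".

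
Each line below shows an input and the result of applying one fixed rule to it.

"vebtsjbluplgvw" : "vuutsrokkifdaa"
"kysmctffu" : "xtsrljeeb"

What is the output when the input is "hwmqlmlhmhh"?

vplllkkgggg

Looking at the pairs, the operation is to sort the characters into reverse alphabetical order, then shift every letter 1 place backward in the alphabet (wrapping around).
On "hwmqlmlhmhh": the first step gives "wqmmmllhhhh", and the second then gives "vplllkkgggg".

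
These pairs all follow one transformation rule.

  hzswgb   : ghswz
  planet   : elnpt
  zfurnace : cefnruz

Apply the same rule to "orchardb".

In each case the input is transformed by: sort the characters into alphabetical order, then delete the first character.
"orchardb" → "abcdhorr" → "bcdhorr".

bcdhorr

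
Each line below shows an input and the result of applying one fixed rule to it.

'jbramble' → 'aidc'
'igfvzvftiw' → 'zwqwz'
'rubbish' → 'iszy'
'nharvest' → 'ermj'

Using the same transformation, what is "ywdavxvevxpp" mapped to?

pummmg

In each case the input is transformed by: keep every other character starting from the first (positions 1st, 3rd, 5th, ...), then shift every letter 9 places backward in the alphabet (wrapping around).
Starting from "ywdavxvevxpp": after the first operation, "ydvvvp"; after the second, "pummmg".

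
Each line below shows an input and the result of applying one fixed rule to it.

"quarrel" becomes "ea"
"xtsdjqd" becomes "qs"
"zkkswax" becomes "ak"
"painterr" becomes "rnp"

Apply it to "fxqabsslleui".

In each case the input is transformed by: reverse the string, then keep one character in every 3, starting at position 2 (positions 2nd, 5th, 8th, ...).
On "fxqabsslleui": the first step gives "iuellssbaqxf", and the second then gives "ulbx".

ulbx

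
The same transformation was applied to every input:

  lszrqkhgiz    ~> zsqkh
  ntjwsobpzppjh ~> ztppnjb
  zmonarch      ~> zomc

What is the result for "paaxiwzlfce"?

The pattern: sort the characters into reverse alphabetical order, then keep every other character starting from the first (positions 1st, 3rd, 5th, ...).
For "paaxiwzlfce", step one produces "zxwplifecaa"; step two turns that into "zwlfca".

zwlfca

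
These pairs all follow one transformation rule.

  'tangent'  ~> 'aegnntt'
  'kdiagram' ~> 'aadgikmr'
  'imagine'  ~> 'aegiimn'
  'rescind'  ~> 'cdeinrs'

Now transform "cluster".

celrstu

What's happening: sort the characters into alphabetical order.
Applying that to "cluster" gives "celrstu".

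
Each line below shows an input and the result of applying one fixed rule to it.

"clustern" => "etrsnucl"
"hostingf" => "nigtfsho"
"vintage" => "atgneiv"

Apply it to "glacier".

icearlg

The rule is to move the last 3 characters to the front (rotate right by 3), then take characters alternately from the front and the back (1st, last, 2nd, 2nd-last, ...).
For "glacier", step one produces "ierglac"; step two turns that into "icearlg".
(Check on "clustern": → "ernclust" → "etrsnucl" ✓)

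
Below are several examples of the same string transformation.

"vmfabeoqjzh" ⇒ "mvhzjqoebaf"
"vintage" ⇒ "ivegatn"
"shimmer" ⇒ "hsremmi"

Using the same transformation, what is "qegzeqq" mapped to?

Each output is the input with this applied: move the first 2 characters to the end (rotate left by 2), then reverse the string.
Applying both steps to "qegzeqq": "gzeqqqe", then "eqqqezg".
(Check on "shimmer": → "immersh" → "hsremmi" ✓)

eqqqezg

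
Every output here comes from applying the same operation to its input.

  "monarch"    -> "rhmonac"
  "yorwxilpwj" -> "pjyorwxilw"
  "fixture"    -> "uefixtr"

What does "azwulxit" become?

The rule is to move the last 2 characters to the front (rotate right by 2), then swap the first and last characters.
On "azwulxit": the first step gives "itazwulx", and the second then gives "xtazwuli".

xtazwuli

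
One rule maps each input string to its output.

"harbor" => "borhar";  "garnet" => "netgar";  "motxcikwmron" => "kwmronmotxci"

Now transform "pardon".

The transformation: swap the front and back halves of the string.
So "pardon" becomes "donpar".

donpar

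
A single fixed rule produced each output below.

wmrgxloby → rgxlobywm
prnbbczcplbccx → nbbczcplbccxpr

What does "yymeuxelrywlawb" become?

meuxelrywlawbyy

The pattern: move the first 2 characters to the end (rotate left by 2).
"yymeuxelrywlawb" → "meuxelrywlawbyy".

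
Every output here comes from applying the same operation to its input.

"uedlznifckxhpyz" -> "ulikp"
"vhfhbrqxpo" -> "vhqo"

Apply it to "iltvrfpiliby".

The transformation: keep one character in every 3, starting at position 1 (positions 1st, 4th, 7th, ...).
Applying that to "iltvrfpiliby" gives "ivpi".

ivpi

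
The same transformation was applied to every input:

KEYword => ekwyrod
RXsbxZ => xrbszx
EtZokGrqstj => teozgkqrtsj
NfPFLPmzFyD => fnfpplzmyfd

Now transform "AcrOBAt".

The pattern: swap each adjacent pair of characters (1↔2, 3↔4, ...), then convert every letter to lowercase.
Doing the same to "AcrOBAt": "caorabt".

caorabt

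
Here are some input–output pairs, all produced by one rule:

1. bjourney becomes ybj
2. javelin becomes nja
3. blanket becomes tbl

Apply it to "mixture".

emi

The rule is to move the last character to the front, then keep only the first 3 characters.
Applying that to "mixture" gives "emi".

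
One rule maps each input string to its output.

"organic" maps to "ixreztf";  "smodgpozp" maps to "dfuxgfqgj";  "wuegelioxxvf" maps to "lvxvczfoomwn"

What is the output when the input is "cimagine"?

The transformation: shift every letter 9 places backward in the alphabet (wrapping around), then move the first character to the end.
Applying both steps to "cimagine": "tzdrxzev", then "zdrxzevt".
(Check on "smodgpozp": → "jdfuxgfqg" → "dfuxgfqgj" ✓)

zdrxzevt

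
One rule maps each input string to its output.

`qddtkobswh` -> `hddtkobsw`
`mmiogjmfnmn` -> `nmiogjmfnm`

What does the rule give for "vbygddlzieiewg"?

Rule — delete the first character, then move the last character to the front.
Starting from "vbygddlzieiewg": after the first operation, "bygddlzieiewg"; after the second, "gbygddlzieiew".

gbygddlzieiew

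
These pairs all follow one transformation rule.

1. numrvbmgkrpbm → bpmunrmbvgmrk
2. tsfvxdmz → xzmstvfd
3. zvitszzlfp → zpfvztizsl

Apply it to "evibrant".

rtnvebia

In each case the input is transformed by: swap each adjacent pair of characters (1↔2, 3↔4, ...), then move the last 3 characters to the front (rotate right by 3).
Starting from "evibrant": after the first operation, "vebiartn"; after the second, "rtnvebia".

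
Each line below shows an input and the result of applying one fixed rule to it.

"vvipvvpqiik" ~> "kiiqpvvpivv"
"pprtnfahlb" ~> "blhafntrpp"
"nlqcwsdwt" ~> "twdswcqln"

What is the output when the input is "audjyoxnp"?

Each output is the input with this applied: reverse the string.
Applying that to "audjyoxnp" gives "pnxoyjdua".

pnxoyjdua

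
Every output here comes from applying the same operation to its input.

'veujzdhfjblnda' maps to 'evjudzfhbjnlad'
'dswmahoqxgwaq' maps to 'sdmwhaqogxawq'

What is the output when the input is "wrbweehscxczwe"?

rwwbeeshxczcew

What's happening: swap each adjacent pair of characters (1↔2, 3↔4, ...).
Doing the same to "wrbweehscxczwe": "rwwbeeshxczcew".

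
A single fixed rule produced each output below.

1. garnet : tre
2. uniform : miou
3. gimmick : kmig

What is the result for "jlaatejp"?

The transformation: swap the first and last characters, then keep every other character starting from the first (positions 1st, 3rd, 5th, ...).
Starting from "jlaatejp": after the first operation, "plaatejj"; after the second, "patj".

patj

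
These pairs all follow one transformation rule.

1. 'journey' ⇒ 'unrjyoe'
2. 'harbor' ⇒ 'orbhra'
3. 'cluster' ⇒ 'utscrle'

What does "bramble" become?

abmberl

Looking at the pairs, the operation is to take characters alternately from the front and the back (1st, last, 2nd, 2nd-last, ...), then move the last 3 characters to the front (rotate right by 3).
"bramble" → "berlabm" → "abmberl".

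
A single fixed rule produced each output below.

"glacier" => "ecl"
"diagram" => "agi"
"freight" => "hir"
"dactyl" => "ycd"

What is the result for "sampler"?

epa

The transformation: reverse the string, then keep every other character starting from the second (positions 2nd, 4th, 6th, ...).
Working it through for "sampler": intermediate "relpmas", final "epa".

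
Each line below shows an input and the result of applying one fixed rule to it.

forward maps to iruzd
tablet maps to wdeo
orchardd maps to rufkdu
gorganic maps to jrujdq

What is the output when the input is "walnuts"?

zdoqx

Looking at the pairs, the operation is to shift every letter 3 places forward in the alphabet (wrapping around), then delete the last 2 characters.
For "walnuts", step one produces "zdoqxwv"; step two turns that into "zdoqx".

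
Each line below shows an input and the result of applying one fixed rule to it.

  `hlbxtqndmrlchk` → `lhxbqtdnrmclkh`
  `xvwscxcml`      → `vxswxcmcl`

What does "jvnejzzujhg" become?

vjenzjuzhjg

Each output is the input with this applied: swap each adjacent pair of characters (1↔2, 3↔4, ...).
Applying that to "jvnejzzujhg" gives "vjenzjuzhjg".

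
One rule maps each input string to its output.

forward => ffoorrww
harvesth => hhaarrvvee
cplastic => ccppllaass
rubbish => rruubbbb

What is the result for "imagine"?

The pattern: delete the last 3 characters, then double every character.
Doing the same to "imagine": "iimmaagg".

iimmaagg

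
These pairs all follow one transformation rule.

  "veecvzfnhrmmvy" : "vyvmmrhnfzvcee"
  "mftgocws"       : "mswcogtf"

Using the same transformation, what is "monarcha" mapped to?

The transformation: reverse the string, then move the last character to the front.
Applying both steps to "monarcha": "ahcranom", then "mahcrano".

mahcrano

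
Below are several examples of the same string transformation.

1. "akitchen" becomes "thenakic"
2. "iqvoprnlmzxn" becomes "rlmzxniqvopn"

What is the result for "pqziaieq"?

iieqpqza

The transformation: swap the front and back halves of the string, then swap the first and last characters.
Starting from "pqziaieq": after the first operation, "aieqpqzi"; after the second, "iieqpqza".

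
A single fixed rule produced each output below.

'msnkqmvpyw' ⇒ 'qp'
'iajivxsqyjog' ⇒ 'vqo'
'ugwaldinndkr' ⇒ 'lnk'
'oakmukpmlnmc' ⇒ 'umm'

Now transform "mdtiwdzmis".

wm

The rule is to delete the first 3 characters, then keep one character in every 3, starting at position 2 (positions 2nd, 5th, 8th, ...).
"mdtiwdzmis" → "iwdzmis" → "wm".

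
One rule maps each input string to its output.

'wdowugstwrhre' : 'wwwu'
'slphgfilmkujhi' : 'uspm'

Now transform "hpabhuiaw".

wupi

Looking at the pairs, the operation is to sort the characters into reverse alphabetical order, then keep only the first 4 characters.
For "hpabhuiaw", step one produces "wupihhbaa"; step two turns that into "wupi".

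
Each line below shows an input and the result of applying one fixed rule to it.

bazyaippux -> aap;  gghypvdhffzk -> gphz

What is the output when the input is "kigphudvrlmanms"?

ihvmm

What's happening: keep one character in every 3, starting at position 2 (positions 2nd, 5th, 8th, ...).
So "kigphudvrlmanms" becomes "ihvmm".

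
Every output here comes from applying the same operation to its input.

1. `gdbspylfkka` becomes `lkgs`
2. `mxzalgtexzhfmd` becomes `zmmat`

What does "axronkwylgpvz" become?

The rule is to keep one character in every 3, starting at position 1 (positions 1st, 4th, 7th, ...), then move the last 2 characters to the front (rotate right by 2).
"axronkwylgpvz" → "aowgz" → "gzaow".

gzaow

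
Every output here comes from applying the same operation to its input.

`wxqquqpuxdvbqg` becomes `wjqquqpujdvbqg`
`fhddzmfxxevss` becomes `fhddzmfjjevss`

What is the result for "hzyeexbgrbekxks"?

Looking at the pairs, the operation is to replace every "x" with "j".
For "hzyeexbgrbekxks" the result is "hzyeejbgrbekjks".

hzyeejbgrbekjks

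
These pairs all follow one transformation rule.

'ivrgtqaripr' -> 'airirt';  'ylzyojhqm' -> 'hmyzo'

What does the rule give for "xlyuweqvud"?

quxyw

In each case the input is transformed by: keep every other character starting from the first (positions 1st, 3rd, 5th, ...), then move the first 3 characters to the end (rotate left by 3).
"xlyuweqvud" → "xywqu" → "quxyw".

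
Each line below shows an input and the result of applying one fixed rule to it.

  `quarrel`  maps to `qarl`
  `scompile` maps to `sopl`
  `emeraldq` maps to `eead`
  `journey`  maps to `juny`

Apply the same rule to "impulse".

iple

The transformation: keep every other character starting from the first (positions 1st, 3rd, 5th, ...).
Doing the same to "impulse": "iple".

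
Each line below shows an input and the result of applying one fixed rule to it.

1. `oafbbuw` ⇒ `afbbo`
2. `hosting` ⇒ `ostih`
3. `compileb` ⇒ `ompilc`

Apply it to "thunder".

The transformation: delete the last 2 characters, then move the first character to the end.
"thunder" → "hundt".

hundt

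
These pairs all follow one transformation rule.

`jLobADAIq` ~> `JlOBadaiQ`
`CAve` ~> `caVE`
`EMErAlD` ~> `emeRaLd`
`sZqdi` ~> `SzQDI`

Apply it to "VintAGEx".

In each case the input is transformed by: flip the case of every letter.
Applying that to "VintAGEx" gives "vINTageX".

vINTageX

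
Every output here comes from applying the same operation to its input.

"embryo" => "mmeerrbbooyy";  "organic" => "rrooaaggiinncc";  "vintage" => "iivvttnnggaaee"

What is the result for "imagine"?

mmiiggaanniiee

The pattern: swap each adjacent pair of characters (1↔2, 3↔4, ...), then double every character.
For "imagine", step one produces "miganie"; step two turns that into "mmiiggaanniiee".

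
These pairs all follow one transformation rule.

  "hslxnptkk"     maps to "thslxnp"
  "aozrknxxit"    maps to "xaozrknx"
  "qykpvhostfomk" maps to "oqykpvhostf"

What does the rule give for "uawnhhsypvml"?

vuawnhhsyp

The rule is to delete the last 2 characters, then move the last character to the front.
Starting from "uawnhhsypvml": after the first operation, "uawnhhsypv"; after the second, "vuawnhhsyp".
(Check on "qykpvhostfomk": → "qykpvhostfo" → "oqykpvhostf" ✓)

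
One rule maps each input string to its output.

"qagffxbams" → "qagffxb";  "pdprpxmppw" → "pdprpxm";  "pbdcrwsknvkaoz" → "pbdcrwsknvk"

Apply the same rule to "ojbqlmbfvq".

Each output is the input with this applied: delete the last 3 characters.
On "ojbqlmbfvq" that produces "ojbqlmb".

ojbqlmb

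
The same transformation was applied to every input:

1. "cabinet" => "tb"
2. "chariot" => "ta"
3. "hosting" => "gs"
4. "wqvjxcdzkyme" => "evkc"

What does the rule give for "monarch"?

What's happening: take characters alternately from the front and the back (1st, last, 2nd, 2nd-last, ...), then keep one character in every 3, starting at position 2 (positions 2nd, 5th, 8th, ...).
For "monarch", step one produces "mhocnra"; step two turns that into "hn".

hn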